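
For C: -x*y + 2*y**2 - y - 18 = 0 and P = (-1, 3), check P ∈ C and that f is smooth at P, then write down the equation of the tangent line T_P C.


Tangent line at P: -3*x + 12*y - 39 = 0.

Step 1: f(-1, 3) = 0, so P lies on C.
Step 2: partial derivatives
  f_x(x, y) = -y, f_y(x, y) = -x + 4*y - 1.
  f_x(P) = -3, f_y(P) = 12 (gradient nonzero, so P is smooth).
Step 3: tangent line at P: -3·(x − -1) + 12·(y − 3) = 0.
Expanding: -3*x + 12*y - 39 = 0.


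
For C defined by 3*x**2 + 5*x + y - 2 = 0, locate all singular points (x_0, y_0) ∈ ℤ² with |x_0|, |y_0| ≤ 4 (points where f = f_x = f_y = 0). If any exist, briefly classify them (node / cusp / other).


No singular points in the scanned grid; C is smooth there.

Compute partial derivatives:
  f_x = 6*x + 5.
  f_y = 1.
f_y = 1 is a nonzero constant, so f_y never vanishes: no point (x, y) can satisfy f = f_x = f_y = 0. In particular no (x, y) ∈ {−4, ..., 4}² is singular; the curve is smooth.


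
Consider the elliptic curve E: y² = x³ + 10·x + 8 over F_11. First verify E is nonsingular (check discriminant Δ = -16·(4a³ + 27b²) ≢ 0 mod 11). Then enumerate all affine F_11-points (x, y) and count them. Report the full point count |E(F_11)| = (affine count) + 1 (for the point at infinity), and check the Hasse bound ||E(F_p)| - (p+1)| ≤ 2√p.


Affine points = {(2, 5), (2, 6), (6, 3), (6, 8), (7, 5), (7, 6)}; affine count = 6; |E(F_11)| = 7.

Discriminant check: Δ ∝ 4a³ + 27b² = 4·10³ + 27·8² = 4·1000 + 27·64 ≡ 8 (mod 11). Nonzero ⇒ E is nonsingular.
For each x ∈ F_11, compute rhs = x³ + 10·x + 8 mod 11, then count y ∈ F_11 with y² ≡ rhs.
  x = 0: rhs = 8, matching y values: none (0 points).
  x = 1: rhs = 8, matching y values: none (0 points).
  x = 2: rhs = 3, matching y values: 5, 6 (2 points).
  x = 3: rhs = 10, matching y values: none (0 points).
  x = 4: rhs = 2, matching y values: none (0 points).
  x = 5: rhs = 7, matching y values: none (0 points).
  x = 6: rhs = 9, matching y values: 3, 8 (2 points).
  x = 7: rhs = 3, matching y values: 5, 6 (2 points).
  x = 8: rhs = 6, matching y values: none (0 points).
  x = 9: rhs = 2, matching y values: none (0 points).
  x = 10: rhs = 8, matching y values: none (0 points).
Total affine count: 6.
Full point count |E(F_11)| = 6 + 1 = 7.
Hasse bound: |7 − (11+1)| = |-5| = 5 ≤ 2√11 ≈ 6.6332 ✓.


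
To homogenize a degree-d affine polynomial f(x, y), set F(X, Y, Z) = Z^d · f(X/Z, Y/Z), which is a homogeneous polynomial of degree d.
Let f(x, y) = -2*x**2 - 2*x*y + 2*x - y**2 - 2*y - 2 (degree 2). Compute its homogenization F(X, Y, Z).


F(X, Y, Z) = -2*X**2 - 2*X*Y + 2*X*Z - Y**2 - 2*Y*Z - 2*Z**2

deg(f) = 2.
Substitute x = X/Z, y = Y/Z into f, then multiply by Z^2.
  monomial -2·x^2·y^0 ↦ -2·X^2·Y^0·Z^0.
  monomial -2·x^1·y^1 ↦ -2·X^1·Y^1·Z^0.
  monomial 2·x^1·y^0 ↦ 2·X^1·Y^0·Z^1.
  monomial -1·x^0·y^2 ↦ -1·X^0·Y^2·Z^0.
  monomial -2·x^0·y^1 ↦ -2·X^0·Y^1·Z^1.
  monomial -2·x^0·y^0 ↦ -2·X^0·Y^0·Z^2.
Collecting: F(X, Y, Z) = -2*X**2 - 2*X*Y + 2*X*Z - Y**2 - 2*Y*Z - 2*Z**2.


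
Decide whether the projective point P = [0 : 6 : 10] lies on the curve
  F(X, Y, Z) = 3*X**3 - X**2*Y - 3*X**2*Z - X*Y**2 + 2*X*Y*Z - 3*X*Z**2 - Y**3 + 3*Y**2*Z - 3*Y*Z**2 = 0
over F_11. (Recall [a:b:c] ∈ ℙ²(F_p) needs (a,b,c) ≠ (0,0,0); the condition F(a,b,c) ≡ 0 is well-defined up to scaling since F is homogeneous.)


F(0,6,10) ≡ 10 (mod 11); P is NOT on the curve.

Evaluate F(0, 6, 10) term-by-term (mod 11).
  3*X**3 ↦ 3·0·1·1 = 0
  -X**2*Y ↦ -1·0·6·1 = 0
  -3*X**2*Z ↦ -3·0·1·10 = 0
  -X*Y**2 ↦ -1·0·36·1 = 0
  2*X*Y*Z ↦ 2·0·6·10 = 0
  -3*X*Z**2 ↦ -3·0·1·100 = 0
  -Y**3 ↦ -1·1·216·1 = -216
  3*Y**2*Z ↦ 3·1·36·10 = 1080
  -3*Y*Z**2 ↦ -3·1·6·100 = -1800
Sum: F(0, 6, 10) = (0) + (0) + (0) + (0) + (0) + (0) + (-216) + (1080) + (-1800) = -936.
Reducing mod 11: -936 ≡ 10 (mod 11).
Since F(a, b, c) ≡ 10 ≠ 0 (mod 11), P does NOT lie on the curve.


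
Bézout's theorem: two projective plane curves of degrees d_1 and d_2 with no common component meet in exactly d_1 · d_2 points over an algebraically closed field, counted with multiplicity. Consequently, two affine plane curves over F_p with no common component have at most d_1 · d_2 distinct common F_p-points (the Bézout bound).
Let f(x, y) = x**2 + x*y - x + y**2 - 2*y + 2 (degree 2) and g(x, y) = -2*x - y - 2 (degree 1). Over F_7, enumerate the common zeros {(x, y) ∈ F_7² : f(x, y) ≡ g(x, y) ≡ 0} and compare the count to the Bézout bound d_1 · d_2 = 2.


Common zeros: ∅; count = 0; Bézout bound = 2.

deg(f) = 2, deg(g) = 1, so Bézout bound = 2.
Scan x ∈ F_7. For each x, list the y ∈ F_7 with f(x, y) ≡ 0 and those with g(x, y) ≡ 0 (mod 7); the common zeros in that column are the intersection.
  x = 0: f ≡ 0 at y ∈ ∅; g ≡ 0 at y ∈ {5}; common: ∅.
  x = 1: f ≡ 0 at y ∈ {4}; g ≡ 0 at y ∈ {3}; common: ∅.
  x = 2: f ≡ 0 at y ∈ ∅; g ≡ 0 at y ∈ {1}; common: ∅.
  x = 3: f ≡ 0 at y ∈ {2, 4}; g ≡ 0 at y ∈ {6}; common: ∅.
  x = 4: f ≡ 0 at y ∈ {0, 5}; g ≡ 0 at y ∈ {4}; common: ∅.
  x = 5: f ≡ 0 at y ∈ ∅; g ≡ 0 at y ∈ {2}; common: ∅.
  x = 6: f ≡ 0 at y ∈ {5}; g ≡ 0 at y ∈ {0}; common: ∅.
Collecting: common zeros = ∅, so the count is 0.
Comparison with the Bézout bound: 0 ≤ 2 = deg(f)·deg(g), as expected for curves with no common component (the affine F_7-count falls short of the bound because intersections may lie at infinity, over extension fields, or carry multiplicity).


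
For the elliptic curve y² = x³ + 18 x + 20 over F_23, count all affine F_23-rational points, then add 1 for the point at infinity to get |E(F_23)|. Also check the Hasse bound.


Affine points = {(1, 4), (1, 19), (2, 8), (2, 15), (3, 3), (3, 20), (4, 8), (4, 15), (7, 11), (7, 12), (8, 3), (8, 20), (10, 2), (10, 21), (11, 10), (11, 13), (12, 3), (12, 20), (13, 6), (13, 17), (14, 7), (14, 16), (15, 10), (15, 13), (17, 8), (17, 15), (18, 9), (18, 14), (20, 10), (20, 13), (22, 1), (22, 22)}; affine count = 32; |E(F_23)| = 33.

Discriminant check: Δ ∝ 4a³ + 27b² = 4·18³ + 27·20² = 4·5832 + 27·400 ≡ 19 (mod 23). Nonzero ⇒ E is nonsingular.
For each x ∈ F_23, compute rhs = x³ + 18·x + 20 mod 23, then count y ∈ F_23 with y² ≡ rhs.
  x = 0: rhs = 20, matching y values: none (0 points).
  x = 1: rhs = 16, matching y values: 4, 19 (2 points).
  x = 2: rhs = 18, matching y values: 8, 15 (2 points).
  x = 3: rhs = 9, matching y values: 3, 20 (2 points).
  x = 4: rhs = 18, matching y values: 8, 15 (2 points).
  x = 5: rhs = 5, matching y values: none (0 points).
  x = 6: rhs = 22, matching y values: none (0 points).
  x = 7: rhs = 6, matching y values: 11, 12 (2 points).
  x = 8: rhs = 9, matching y values: 3, 20 (2 points).
  x = 9: rhs = 14, matching y values: none (0 points).
  x = 10: rhs = 4, matching y values: 2, 21 (2 points).
  x = 11: rhs = 8, matching y values: 10, 13 (2 points).
  x = 12: rhs = 9, matching y values: 3, 20 (2 points).
  x = 13: rhs = 13, matching y values: 6, 17 (2 points).
  x = 14: rhs = 3, matching y values: 7, 16 (2 points).
  x = 15: rhs = 8, matching y values: 10, 13 (2 points).
  x = 16: rhs = 11, matching y values: none (0 points).
  x = 17: rhs = 18, matching y values: 8, 15 (2 points).
  x = 18: rhs = 12, matching y values: 9, 14 (2 points).
  x = 19: rhs = 22, matching y values: none (0 points).
  x = 20: rhs = 8, matching y values: 10, 13 (2 points).
  x = 21: rhs = 22, matching y values: none (0 points).
  x = 22: rhs = 1, matching y values: 1, 22 (2 points).
Total affine count: 32.
Full point count |E(F_23)| = 32 + 1 = 33.
Hasse bound: |33 − (23+1)| = |9| = 9 ≤ 2√23 ≈ 9.5917 ✓.


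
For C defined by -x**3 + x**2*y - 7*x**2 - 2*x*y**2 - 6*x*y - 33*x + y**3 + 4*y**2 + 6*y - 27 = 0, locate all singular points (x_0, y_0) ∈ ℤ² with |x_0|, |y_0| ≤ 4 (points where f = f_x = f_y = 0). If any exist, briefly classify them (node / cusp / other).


Singular points: {(-3, -3)}; classification: node.

Compute partial derivatives:
  f_x = -3*x**2 + 2*x*y - 14*x - 2*y**2 - 6*y - 33.
  f_y = x**2 - 4*x*y - 6*x + 3*y**2 + 8*y + 6.
Scan x_0 ∈ {−4, ..., 4}. For each x_0, f_y(x_0, y) is a polynomial in y; find its integer roots y ∈ {−4, ..., 4}, then test f_x and f at those candidates.
  x = -4: f_y(-4, y) = 3*y**2 + 24*y + 46; no integer root y with |y| ≤ 4.
  x = -3: f_y(-3, y) = 3*y**2 + 20*y + 33; vanishes at y ∈ {-3}. (-3, -3): f_x = 0, f = 0 — SINGULAR.
  x = -2: f_y(-2, y) = 3*y**2 + 16*y + 22; no integer root y with |y| ≤ 4.
  x = -1: f_y(-1, y) = 3*y**2 + 12*y + 13; no integer root y with |y| ≤ 4.
  x = 0: f_y(0, y) = 3*y**2 + 8*y + 6; no integer root y with |y| ≤ 4.
  x = 1: f_y(1, y) = 3*y**2 + 4*y + 1; vanishes at y ∈ {-1}. (1, -1): f_x = -48 ≠ 0.
  x = 2: f_y(2, y) = 3*y**2 - 2; no integer root y with |y| ≤ 4.
  x = 3: f_y(3, y) = 3*y**2 - 4*y - 3; no integer root y with |y| ≤ 4.
  x = 4: f_y(4, y) = 3*y**2 - 8*y - 2; no integer root y with |y| ≤ 4.
Only singular point on the grid: (-3, -3).
Classify: substitute x = -3 + u, y = -3 + v and expand: f = -u**3 + u**2*v - u**2 - 2*u*v**2 + v**3 + v**2.
No constant or linear terms (consistent with a singular point). Quadratic part: -u**2 + v**2. Cubic part: -u**3 + u**2*v - 2*u*v**2 + v**3.
The quadratic part v**2 - u**2 = (v − u)(v + u) splits into two distinct linear factors, so there are two distinct tangent lines y − -3 = ±(x − -3) — this is a node (ordinary double point).
Classification: node.


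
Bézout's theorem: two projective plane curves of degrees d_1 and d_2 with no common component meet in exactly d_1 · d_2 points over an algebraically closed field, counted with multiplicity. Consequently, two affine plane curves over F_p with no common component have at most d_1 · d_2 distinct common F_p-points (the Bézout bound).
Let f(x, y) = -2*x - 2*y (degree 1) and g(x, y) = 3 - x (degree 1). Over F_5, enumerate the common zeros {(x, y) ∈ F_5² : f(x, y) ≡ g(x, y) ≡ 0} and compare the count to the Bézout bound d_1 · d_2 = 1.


Common zeros: {(3, 2)}; count = 1; Bézout bound = 1.

deg(f) = 1, deg(g) = 1, so Bézout bound = 1.
Scan x ∈ F_5. For each x, list the y ∈ F_5 with f(x, y) ≡ 0 and those with g(x, y) ≡ 0 (mod 5); the common zeros in that column are the intersection.
  x = 0: f ≡ 0 at y ∈ {0}; g ≡ 0 at y ∈ ∅; common: ∅.
  x = 1: f ≡ 0 at y ∈ {4}; g ≡ 0 at y ∈ ∅; common: ∅.
  x = 2: f ≡ 0 at y ∈ {3}; g ≡ 0 at y ∈ ∅; common: ∅.
  x = 3: f ≡ 0 at y ∈ {2}; g ≡ 0 at y ∈ {0, 1, 2, 3, 4}; common: {2}.
  x = 4: f ≡ 0 at y ∈ {1}; g ≡ 0 at y ∈ ∅; common: ∅.
Collecting: common zeros = {(3, 2)}, so the count is 1.
Comparison with the Bézout bound: 1 ≤ 1 = deg(f)·deg(g), as expected for curves with no common component (the bound is attained).


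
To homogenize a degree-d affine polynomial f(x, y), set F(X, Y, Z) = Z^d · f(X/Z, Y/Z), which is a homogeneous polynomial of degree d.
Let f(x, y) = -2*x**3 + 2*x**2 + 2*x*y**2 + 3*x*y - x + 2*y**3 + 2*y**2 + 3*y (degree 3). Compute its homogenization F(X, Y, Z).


F(X, Y, Z) = -2*X**3 + 2*X**2*Z + 2*X*Y**2 + 3*X*Y*Z - X*Z**2 + 2*Y**3 + 2*Y**2*Z + 3*Y*Z**2

deg(f) = 3.
Substitute x = X/Z, y = Y/Z into f, then multiply by Z^3.
  monomial -2·x^3·y^0 ↦ -2·X^3·Y^0·Z^0.
  monomial 2·x^2·y^0 ↦ 2·X^2·Y^0·Z^1.
  monomial 2·x^1·y^2 ↦ 2·X^1·Y^2·Z^0.
  monomial 3·x^1·y^1 ↦ 3·X^1·Y^1·Z^1.
  monomial -1·x^1·y^0 ↦ -1·X^1·Y^0·Z^2.
  monomial 2·x^0·y^3 ↦ 2·X^0·Y^3·Z^0.
  monomial 2·x^0·y^2 ↦ 2·X^0·Y^2·Z^1.
  monomial 3·x^0·y^1 ↦ 3·X^0·Y^1·Z^2.
Collecting: F(X, Y, Z) = -2*X**3 + 2*X**2*Z + 2*X*Y**2 + 3*X*Y*Z - X*Z**2 + 2*Y**3 + 2*Y**2*Z + 3*Y*Z**2.


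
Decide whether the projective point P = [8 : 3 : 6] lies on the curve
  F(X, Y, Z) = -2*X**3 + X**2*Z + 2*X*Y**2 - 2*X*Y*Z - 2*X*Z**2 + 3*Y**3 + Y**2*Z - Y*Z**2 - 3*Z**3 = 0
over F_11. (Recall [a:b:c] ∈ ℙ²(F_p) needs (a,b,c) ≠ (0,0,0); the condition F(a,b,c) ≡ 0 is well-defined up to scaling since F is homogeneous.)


F(8,3,6) ≡ 10 (mod 11); P is NOT on the curve.

Evaluate F(8, 3, 6) term-by-term (mod 11).
  -2*X**3 ↦ -2·512·1·1 = -1024
  X**2*Z ↦ 1·64·1·6 = 384
  2*X*Y**2 ↦ 2·8·9·1 = 144
  -2*X*Y*Z ↦ -2·8·3·6 = -288
  -2*X*Z**2 ↦ -2·8·1·36 = -576
  3*Y**3 ↦ 3·1·27·1 = 81
  Y**2*Z ↦ 1·1·9·6 = 54
  -Y*Z**2 ↦ -1·1·3·36 = -108
  -3*Z**3 ↦ -3·1·1·216 = -648
Sum: F(8, 3, 6) = (-1024) + (384) + (144) + (-288) + (-576) + (81) + (54) + (-108) + (-648) = -1981.
Reducing mod 11: -1981 ≡ 10 (mod 11).
Since F(a, b, c) ≡ 10 ≠ 0 (mod 11), P does NOT lie on the curve.


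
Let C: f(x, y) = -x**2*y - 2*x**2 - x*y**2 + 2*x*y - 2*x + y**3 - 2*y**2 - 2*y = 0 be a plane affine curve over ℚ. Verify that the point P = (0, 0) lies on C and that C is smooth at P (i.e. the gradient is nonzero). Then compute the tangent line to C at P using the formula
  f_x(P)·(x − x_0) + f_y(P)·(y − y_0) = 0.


Tangent line at P: -2*x - 2*y = 0.

Step 1: f(0, 0) = 0, so P lies on C.
Step 2: partial derivatives
  f_x(x, y) = -2*x*y - 4*x - y**2 + 2*y - 2, f_y(x, y) = -x**2 - 2*x*y + 2*x + 3*y**2 - 4*y - 2.
  f_x(P) = -2, f_y(P) = -2 (gradient nonzero, so P is smooth).
Step 3: tangent line at P: -2·(x − 0) + -2·(y − 0) = 0.
Expanding: -2*x - 2*y = 0.


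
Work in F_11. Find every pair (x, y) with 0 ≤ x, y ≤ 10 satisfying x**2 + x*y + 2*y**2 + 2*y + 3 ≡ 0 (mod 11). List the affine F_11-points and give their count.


Affine F_11-points: {(2, 4), (2, 5), (4, 3), (4, 5), (5, 4), (5, 9), (6, 8), (6, 10), (8, 8), (8, 9)}; count = 10.

For each of the 121 pairs (x, y) ∈ F_11², evaluate f(x, y) mod 11. Record the zeros.
  x = 0: [0↦3, 1↦7, 2↦4, 3↦5, 4↦10, 5↦8, 6↦10, 7↦5, 8↦4, 9↦7, 10↦3]  zeros at y ∈ ∅
  x = 1: [0↦4, 1↦9, 2↦7, 3↦9, 4↦4, 5↦3, 6↦6, 7↦2, 8↦2, 9↦6, 10↦3]  zeros at y ∈ ∅
  x = 2: [0↦7, 1↦2, 2↦1, 3↦4, 4↦0, 5↦0, 6↦4, 7↦1, 8↦2, 9↦7, 10↦5]  zeros at y ∈ {4, 5}
  x = 3: [0↦1, 1↦8, 2↦8, 3↦1, 4↦9, 5↦10, 6↦4, 7↦2, 8↦4, 9↦10, 10↦9]  zeros at y ∈ ∅
  x = 4: [0↦8, 1↦5, 2↦6, 3↦0, 4↦9, 5↦0, 6↦6, 7↦5, 8↦8, 9↦4, 10↦4]  zeros at y ∈ {3, 5}
  x = 5: [0↦6, 1↦4, 2↦6, 3↦1, 4↦0, 5↦3, 6↦10, 7↦10, 8↦3, 9↦0, 10↦1]  zeros at y ∈ {4, 9}
  x = 6: [0↦6, 1↦5, 2↦8, 3↦4, 4↦4, 5↦8, 6↦5, 7↦6, 8↦0, 9↦9, 10↦0]  zeros at y ∈ {8, 10}
  x = 7: [0↦8, 1↦8, 2↦1, 3↦9, 4↦10, 5↦4, 6↦2, 7↦4, 8↦10, 9↦9, 10↦1]  zeros at y ∈ ∅
  x = 8: [0↦1, 1↦2, 2↦7, 3↦5, 4↦7, 5↦2, 6↦1, 7↦4, 8↦0, 9↦0, 10↦4]  zeros at y ∈ {8, 9}
  x = 9: [0↦7, 1↦9, 2↦4, 3↦3, 4↦6, 5↦2, 6↦2, 7↦6, 8↦3, 9↦4, 10↦9]  zeros at y ∈ ∅
  x = 10: [0↦4, 1↦7, 2↦3, 3↦3, 4↦7, 5↦4, 6↦5, 7↦10, 8↦8, 9↦10, 10↦5]  zeros at y ∈ ∅
Collecting zeros: affine points = {(2, 4), (2, 5), (4, 3), (4, 5), (5, 4), (5, 9), (6, 8), (6, 10), (8, 8), (8, 9)}.
Total count |C(F_11)_aff| = 10.


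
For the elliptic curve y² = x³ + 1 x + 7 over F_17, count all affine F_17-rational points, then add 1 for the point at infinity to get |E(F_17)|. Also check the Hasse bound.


Affine points = {(1, 3), (1, 14), (2, 0), (5, 1), (5, 16), (6, 5), (6, 12), (7, 0), (8, 0), (12, 8), (12, 9)}; affine count = 11; |E(F_17)| = 12.

Discriminant check: Δ ∝ 4a³ + 27b² = 4·1³ + 27·7² = 4·1 + 27·49 ≡ 1 (mod 17). Nonzero ⇒ E is nonsingular.
For each x ∈ F_17, compute rhs = x³ + 1·x + 7 mod 17, then count y ∈ F_17 with y² ≡ rhs.
  x = 0: rhs = 7, matching y values: none (0 points).
  x = 1: rhs = 9, matching y values: 3, 14 (2 points).
  x = 2: rhs = 0, matching y values: 0 (1 points).
  x = 3: rhs = 3, matching y values: none (0 points).
  x = 4: rhs = 7, matching y values: none (0 points).
  x = 5: rhs = 1, matching y values: 1, 16 (2 points).
  x = 6: rhs = 8, matching y values: 5, 12 (2 points).
  x = 7: rhs = 0, matching y values: 0 (1 points).
  x = 8: rhs = 0, matching y values: 0 (1 points).
  x = 9: rhs = 14, matching y values: none (0 points).
  x = 10: rhs = 14, matching y values: none (0 points).
  x = 11: rhs = 6, matching y values: none (0 points).
  x = 12: rhs = 13, matching y values: 8, 9 (2 points).
  x = 13: rhs = 7, matching y values: none (0 points).
  x = 14: rhs = 11, matching y values: none (0 points).
  x = 15: rhs = 14, matching y values: none (0 points).
  x = 16: rhs = 5, matching y values: none (0 points).
Total affine count: 11.
Full point count |E(F_17)| = 11 + 1 = 12.
Hasse bound: |12 − (17+1)| = |-6| = 6 ≤ 2√17 ≈ 8.2462 ✓.


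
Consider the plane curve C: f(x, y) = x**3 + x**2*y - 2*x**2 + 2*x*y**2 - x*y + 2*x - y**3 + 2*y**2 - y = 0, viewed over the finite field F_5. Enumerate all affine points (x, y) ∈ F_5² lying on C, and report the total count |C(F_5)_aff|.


Affine F_5-points: {(0, 0), (0, 1), (2, 1), (2, 4), (3, 0), (3, 3), (4, 0), (4, 1), (4, 4)}; count = 9.

For each of the 25 pairs (x, y) ∈ F_5², evaluate f(x, y) mod 5. Record the zeros.
  x = 0: [0↦0, 1↦0, 2↦3, 3↦3, 4↦4]  zeros at y ∈ {0, 1}
  x = 1: [0↦1, 1↦3, 2↦2, 3↦2, 4↦2]  zeros at y ∈ ∅
  x = 2: [0↦4, 1↦0, 2↦2, 3↦4, 4↦0]  zeros at y ∈ {1, 4}
  x = 3: [0↦0, 1↦2, 2↦4, 3↦0, 4↦4]  zeros at y ∈ {0, 3}
  x = 4: [0↦0, 1↦0, 2↦4, 3↦1, 4↦0]  zeros at y ∈ {0, 1, 4}
Collecting zeros: affine points = {(0, 0), (0, 1), (2, 1), (2, 4), (3, 0), (3, 3), (4, 0), (4, 1), (4, 4)}.
Total count |C(F_5)_aff| = 9.


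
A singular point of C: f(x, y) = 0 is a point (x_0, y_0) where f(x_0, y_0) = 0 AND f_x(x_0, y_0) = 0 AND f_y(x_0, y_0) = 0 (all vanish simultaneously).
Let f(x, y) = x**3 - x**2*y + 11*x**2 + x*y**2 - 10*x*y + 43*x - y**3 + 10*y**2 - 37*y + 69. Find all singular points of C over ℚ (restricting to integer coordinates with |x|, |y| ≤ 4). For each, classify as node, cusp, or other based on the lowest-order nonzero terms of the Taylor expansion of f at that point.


Singular points: {(-3, 2)}; classification: cusp.

Compute partial derivatives:
  f_x = 3*x**2 - 2*x*y + 22*x + y**2 - 10*y + 43.
  f_y = -x**2 + 2*x*y - 10*x - 3*y**2 + 20*y - 37.
Scan x_0 ∈ {−4, ..., 4}. For each x_0, f_y(x_0, y) is a polynomial in y; find its integer roots y ∈ {−4, ..., 4}, then test f_x and f at those candidates.
  x = -4: f_y(-4, y) = -3*y**2 + 12*y - 13; no integer root y with |y| ≤ 4.
  x = -3: f_y(-3, y) = -3*y**2 + 14*y - 16; vanishes at y ∈ {2}. (-3, 2): f_x = 0, f = 0 — SINGULAR.
  x = -2: f_y(-2, y) = -3*y**2 + 16*y - 21; vanishes at y ∈ {3}. (-2, 3): f_x = 2 ≠ 0.
  x = -1: f_y(-1, y) = -3*y**2 + 18*y - 28; no integer root y with |y| ≤ 4.
  x = 0: f_y(0, y) = -3*y**2 + 20*y - 37; no integer root y with |y| ≤ 4.
  x = 1: f_y(1, y) = -3*y**2 + 22*y - 48; no integer root y with |y| ≤ 4.
  x = 2: f_y(2, y) = -3*y**2 + 24*y - 61; no integer root y with |y| ≤ 4.
  x = 3: f_y(3, y) = -3*y**2 + 26*y - 76; no integer root y with |y| ≤ 4.
  x = 4: f_y(4, y) = -3*y**2 + 28*y - 93; no integer root y with |y| ≤ 4.
Only singular point on the grid: (-3, 2).
Classify: substitute x = -3 + u, y = 2 + v and expand: f = u**3 - u**2*v + u*v**2 - v**3 + v**2.
No constant or linear terms (consistent with a singular point). Quadratic part: v**2. Cubic part: u**3 - u**2*v + u*v**2 - v**3.
The quadratic part v**2 is a perfect square, so there is a single (double) tangent line v = 0, i.e. y = 2. Restricting the cubic part to that line (v = 0) leaves u**3 ≠ 0, so f is not divisible by v and the branch is v² ≈ -u**3 to lowest order — this is a cusp.
Classification: cusp.


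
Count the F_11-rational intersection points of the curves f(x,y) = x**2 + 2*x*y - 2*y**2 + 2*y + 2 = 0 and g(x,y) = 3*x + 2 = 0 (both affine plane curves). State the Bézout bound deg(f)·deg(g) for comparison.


Common zeros: {(3, 0), (3, 4)}; count = 2; Bézout bound = 2.

deg(f) = 2, deg(g) = 1, so Bézout bound = 2.
Scan x ∈ F_11. For each x, list the y ∈ F_11 with f(x, y) ≡ 0 and those with g(x, y) ≡ 0 (mod 11); the common zeros in that column are the intersection.
  x = 0: f ≡ 0 at y ∈ {4, 8}; g ≡ 0 at y ∈ ∅; common: ∅.
  x = 1: f ≡ 0 at y ∈ ∅; g ≡ 0 at y ∈ ∅; common: ∅.
  x = 2: f ≡ 0 at y ∈ ∅; g ≡ 0 at y ∈ ∅; common: ∅.
  x = 3: f ≡ 0 at y ∈ {0, 4}; g ≡ 0 at y ∈ {0, 1, 2, 3, 4, 5, 6, 7, 8, 9, 10}; common: {0, 4}.
  x = 4: f ≡ 0 at y ∈ ∅; g ≡ 0 at y ∈ ∅; common: ∅.
  x = 5: f ≡ 0 at y ∈ ∅; g ≡ 0 at y ∈ ∅; common: ∅.
  x = 6: f ≡ 0 at y ∈ {8, 10}; g ≡ 0 at y ∈ ∅; common: ∅.
  x = 7: f ≡ 0 at y ∈ {9, 10}; g ≡ 0 at y ∈ ∅; common: ∅.
  x = 8: f ≡ 0 at y ∈ {0, 9}; g ≡ 0 at y ∈ ∅; common: ∅.
  x = 9: f ≡ 0 at y ∈ ∅; g ≡ 0 at y ∈ ∅; common: ∅.
  x = 10: f ≡ 0 at y ∈ ∅; g ≡ 0 at y ∈ ∅; common: ∅.
Collecting: common zeros = {(3, 0), (3, 4)}, so the count is 2.
Comparison with the Bézout bound: 2 ≤ 2 = deg(f)·deg(g), as expected for curves with no common component (the bound is attained).


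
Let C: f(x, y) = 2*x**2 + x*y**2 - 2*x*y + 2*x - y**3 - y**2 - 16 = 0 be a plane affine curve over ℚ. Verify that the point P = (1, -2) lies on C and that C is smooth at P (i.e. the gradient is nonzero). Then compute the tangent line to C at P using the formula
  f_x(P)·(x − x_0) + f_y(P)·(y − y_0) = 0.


Tangent line at P: 14*x - 14*y - 42 = 0.

Step 1: f(1, -2) = 0, so P lies on C.
Step 2: partial derivatives
  f_x(x, y) = 4*x + y**2 - 2*y + 2, f_y(x, y) = 2*x*y - 2*x - 3*y**2 - 2*y.
  f_x(P) = 14, f_y(P) = -14 (gradient nonzero, so P is smooth).
Step 3: tangent line at P: 14·(x − 1) + -14·(y − -2) = 0.
Expanding: 14*x - 14*y - 42 = 0.


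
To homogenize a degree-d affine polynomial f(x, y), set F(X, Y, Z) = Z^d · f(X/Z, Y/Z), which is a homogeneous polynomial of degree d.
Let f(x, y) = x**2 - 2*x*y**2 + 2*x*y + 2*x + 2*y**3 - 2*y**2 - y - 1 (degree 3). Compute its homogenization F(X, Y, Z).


F(X, Y, Z) = X**2*Z - 2*X*Y**2 + 2*X*Y*Z + 2*X*Z**2 + 2*Y**3 - 2*Y**2*Z - Y*Z**2 - Z**3

deg(f) = 3.
Substitute x = X/Z, y = Y/Z into f, then multiply by Z^3.
  monomial 1·x^2·y^0 ↦ 1·X^2·Y^0·Z^1.
  monomial -2·x^1·y^2 ↦ -2·X^1·Y^2·Z^0.
  monomial 2·x^1·y^1 ↦ 2·X^1·Y^1·Z^1.
  monomial 2·x^1·y^0 ↦ 2·X^1·Y^0·Z^2.
  monomial 2·x^0·y^3 ↦ 2·X^0·Y^3·Z^0.
  monomial -2·x^0·y^2 ↦ -2·X^0·Y^2·Z^1.
  monomial -1·x^0·y^1 ↦ -1·X^0·Y^1·Z^2.
  monomial -1·x^0·y^0 ↦ -1·X^0·Y^0·Z^3.
Collecting: F(X, Y, Z) = X**2*Z - 2*X*Y**2 + 2*X*Y*Z + 2*X*Z**2 + 2*Y**3 - 2*Y**2*Z - Y*Z**2 - Z**3.


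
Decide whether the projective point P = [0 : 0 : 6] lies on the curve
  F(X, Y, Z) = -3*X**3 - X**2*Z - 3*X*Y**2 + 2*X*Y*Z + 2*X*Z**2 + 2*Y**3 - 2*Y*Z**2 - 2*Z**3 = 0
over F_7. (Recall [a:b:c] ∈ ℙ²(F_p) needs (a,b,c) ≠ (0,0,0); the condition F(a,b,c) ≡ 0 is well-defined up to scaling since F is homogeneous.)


F(0,0,6) ≡ 2 (mod 7); P is NOT on the curve.

Evaluate F(0, 0, 6) term-by-term (mod 7).
  -3*X**3 ↦ -3·0·1·1 = 0
  -X**2*Z ↦ -1·0·1·6 = 0
  -3*X*Y**2 ↦ -3·0·0·1 = 0
  2*X*Y*Z ↦ 2·0·0·6 = 0
  2*X*Z**2 ↦ 2·0·1·36 = 0
  2*Y**3 ↦ 2·1·0·1 = 0
  -2*Y*Z**2 ↦ -2·1·0·36 = 0
  -2*Z**3 ↦ -2·1·1·216 = -432
Sum: F(0, 0, 6) = (0) + (0) + (0) + (0) + (0) + (0) + (0) + (-432) = -432.
Reducing mod 7: -432 ≡ 2 (mod 7).
Since F(a, b, c) ≡ 2 ≠ 0 (mod 7), P does NOT lie on the curve.


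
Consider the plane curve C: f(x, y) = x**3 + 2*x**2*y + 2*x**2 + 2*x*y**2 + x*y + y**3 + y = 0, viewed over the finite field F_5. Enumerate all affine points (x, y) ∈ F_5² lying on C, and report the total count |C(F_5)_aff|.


Affine F_5-points: {(0, 0), (0, 2), (0, 3), (1, 1), (1, 3), (1, 4), (3, 0), (4, 2)}; count = 8.

For each of the 25 pairs (x, y) ∈ F_5², evaluate f(x, y) mod 5. Record the zeros.
  x = 0: [0↦0, 1↦2, 2↦0, 3↦0, 4↦3]  zeros at y ∈ {0, 2, 3}
  x = 1: [0↦3, 1↦0, 2↦2, 3↦0, 4↦0]  zeros at y ∈ {1, 3, 4}
  x = 2: [0↦1, 1↦2, 2↦2, 3↦2, 4↦3]  zeros at y ∈ ∅
  x = 3: [0↦0, 1↦4, 2↦1, 3↦2, 4↦3]  zeros at y ∈ {0}
  x = 4: [0↦1, 1↦2, 2↦0, 3↦1, 4↦1]  zeros at y ∈ {2}
Collecting zeros: affine points = {(0, 0), (0, 2), (0, 3), (1, 1), (1, 3), (1, 4), (3, 0), (4, 2)}.
Total count |C(F_5)_aff| = 8.


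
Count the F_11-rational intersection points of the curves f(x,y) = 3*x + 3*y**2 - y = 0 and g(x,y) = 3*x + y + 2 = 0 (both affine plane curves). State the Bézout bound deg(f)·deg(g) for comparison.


Common zeros: ∅; count = 0; Bézout bound = 2.

deg(f) = 2, deg(g) = 1, so Bézout bound = 2.
Scan x ∈ F_11. For each x, list the y ∈ F_11 with f(x, y) ≡ 0 and those with g(x, y) ≡ 0 (mod 11); the common zeros in that column are the intersection.
  x = 0: f ≡ 0 at y ∈ {0, 4}; g ≡ 0 at y ∈ {9}; common: ∅.
  x = 1: f ≡ 0 at y ∈ {7, 8}; g ≡ 0 at y ∈ {6}; common: ∅.
  x = 2: f ≡ 0 at y ∈ ∅; g ≡ 0 at y ∈ {3}; common: ∅.
  x = 3: f ≡ 0 at y ∈ {1, 3}; g ≡ 0 at y ∈ {0}; common: ∅.
  x = 4: f ≡ 0 at y ∈ {2}; g ≡ 0 at y ∈ {8}; common: ∅.
  x = 5: f ≡ 0 at y ∈ ∅; g ≡ 0 at y ∈ {5}; common: ∅.
  x = 6: f ≡ 0 at y ∈ {5, 10}; g ≡ 0 at y ∈ {2}; common: ∅.
  x = 7: f ≡ 0 at y ∈ ∅; g ≡ 0 at y ∈ {10}; common: ∅.
  x = 8: f ≡ 0 at y ∈ ∅; g ≡ 0 at y ∈ {7}; common: ∅.
  x = 9: f ≡ 0 at y ∈ ∅; g ≡ 0 at y ∈ {4}; common: ∅.
  x = 10: f ≡ 0 at y ∈ {6, 9}; g ≡ 0 at y ∈ {1}; common: ∅.
Collecting: common zeros = ∅, so the count is 0.
Comparison with the Bézout bound: 0 ≤ 2 = deg(f)·deg(g), as expected for curves with no common component (the affine F_11-count falls short of the bound because intersections may lie at infinity, over extension fields, or carry multiplicity).


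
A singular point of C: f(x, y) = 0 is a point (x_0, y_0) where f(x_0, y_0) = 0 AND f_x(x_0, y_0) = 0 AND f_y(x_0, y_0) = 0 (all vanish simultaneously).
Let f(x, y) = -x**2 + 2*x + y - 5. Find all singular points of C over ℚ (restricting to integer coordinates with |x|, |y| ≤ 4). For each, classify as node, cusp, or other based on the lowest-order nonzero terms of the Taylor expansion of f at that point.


No singular points in the scanned grid; C is smooth there.

Compute partial derivatives:
  f_x = 2 - 2*x.
  f_y = 1.
f_y = 1 is a nonzero constant, so f_y never vanishes: no point (x, y) can satisfy f = f_x = f_y = 0. In particular no (x, y) ∈ {−4, ..., 4}² is singular; the curve is smooth.


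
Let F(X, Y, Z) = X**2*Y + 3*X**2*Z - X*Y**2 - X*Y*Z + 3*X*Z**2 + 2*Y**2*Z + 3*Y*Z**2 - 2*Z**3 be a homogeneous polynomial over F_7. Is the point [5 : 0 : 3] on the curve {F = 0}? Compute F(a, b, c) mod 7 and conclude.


F(5,0,3) ≡ 5 (mod 7); P is NOT on the curve.

Evaluate F(5, 0, 3) term-by-term (mod 7).
  X**2*Y ↦ 1·25·0·1 = 0
  3*X**2*Z ↦ 3·25·1·3 = 225
  -X*Y**2 ↦ -1·5·0·1 = 0
  -X*Y*Z ↦ -1·5·0·3 = 0
  3*X*Z**2 ↦ 3·5·1·9 = 135
  2*Y**2*Z ↦ 2·1·0·3 = 0
  3*Y*Z**2 ↦ 3·1·0·9 = 0
  -2*Z**3 ↦ -2·1·1·27 = -54
Sum: F(5, 0, 3) = (0) + (225) + (0) + (0) + (135) + (0) + (0) + (-54) = 306.
Reducing mod 7: 306 ≡ 5 (mod 7).
Since F(a, b, c) ≡ 5 ≠ 0 (mod 7), P does NOT lie on the curve.


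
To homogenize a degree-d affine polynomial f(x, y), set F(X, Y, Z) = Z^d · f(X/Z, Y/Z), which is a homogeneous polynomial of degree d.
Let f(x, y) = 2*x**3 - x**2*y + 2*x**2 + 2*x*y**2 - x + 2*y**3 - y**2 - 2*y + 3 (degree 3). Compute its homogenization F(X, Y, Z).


F(X, Y, Z) = 2*X**3 - X**2*Y + 2*X**2*Z + 2*X*Y**2 - X*Z**2 + 2*Y**3 - Y**2*Z - 2*Y*Z**2 + 3*Z**3

deg(f) = 3.
Substitute x = X/Z, y = Y/Z into f, then multiply by Z^3.
  monomial 2·x^3·y^0 ↦ 2·X^3·Y^0·Z^0.
  monomial -1·x^2·y^1 ↦ -1·X^2·Y^1·Z^0.
  monomial 2·x^2·y^0 ↦ 2·X^2·Y^0·Z^1.
  monomial 2·x^1·y^2 ↦ 2·X^1·Y^2·Z^0.
  monomial -1·x^1·y^0 ↦ -1·X^1·Y^0·Z^2.
  monomial 2·x^0·y^3 ↦ 2·X^0·Y^3·Z^0.
  monomial -1·x^0·y^2 ↦ -1·X^0·Y^2·Z^1.
  monomial -2·x^0·y^1 ↦ -2·X^0·Y^1·Z^2.
  monomial 3·x^0·y^0 ↦ 3·X^0·Y^0·Z^3.
Collecting: F(X, Y, Z) = 2*X**3 - X**2*Y + 2*X**2*Z + 2*X*Y**2 - X*Z**2 + 2*Y**3 - Y**2*Z - 2*Y*Z**2 + 3*Z**3.


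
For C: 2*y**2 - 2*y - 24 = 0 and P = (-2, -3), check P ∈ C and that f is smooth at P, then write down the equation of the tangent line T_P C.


Tangent line at P: -14*y - 42 = 0.

Step 1: f(-2, -3) = 0, so P lies on C.
Step 2: partial derivatives
  f_x(x, y) = 0, f_y(x, y) = 4*y - 2.
  f_x(P) = 0, f_y(P) = -14 (gradient nonzero, so P is smooth).
Step 3: tangent line at P: 0·(x − -2) + -14·(y − -3) = 0.
Expanding: -14*y - 42 = 0.


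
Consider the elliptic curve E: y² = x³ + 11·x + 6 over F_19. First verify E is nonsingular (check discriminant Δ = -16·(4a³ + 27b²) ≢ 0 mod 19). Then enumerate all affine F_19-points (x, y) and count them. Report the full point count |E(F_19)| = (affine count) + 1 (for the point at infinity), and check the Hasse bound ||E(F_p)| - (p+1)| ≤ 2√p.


Affine points = {(0, 5), (0, 14), (2, 6), (2, 13), (3, 3), (3, 16), (4, 0), (8, 6), (8, 13), (9, 6), (9, 13), (12, 2), (12, 17), (13, 3), (13, 16), (14, 4), (14, 15)}; affine count = 17; |E(F_19)| = 18.

Discriminant check: Δ ∝ 4a³ + 27b² = 4·11³ + 27·6² = 4·1331 + 27·36 ≡ 7 (mod 19). Nonzero ⇒ E is nonsingular.
For each x ∈ F_19, compute rhs = x³ + 11·x + 6 mod 19, then count y ∈ F_19 with y² ≡ rhs.
  x = 0: rhs = 6, matching y values: 5, 14 (2 points).
  x = 1: rhs = 18, matching y values: none (0 points).
  x = 2: rhs = 17, matching y values: 6, 13 (2 points).
  x = 3: rhs = 9, matching y values: 3, 16 (2 points).
  x = 4: rhs = 0, matching y values: 0 (1 points).
  x = 5: rhs = 15, matching y values: none (0 points).
  x = 6: rhs = 3, matching y values: none (0 points).
  x = 7: rhs = 8, matching y values: none (0 points).
  x = 8: rhs = 17, matching y values: 6, 13 (2 points).
  x = 9: rhs = 17, matching y values: 6, 13 (2 points).
  x = 10: rhs = 14, matching y values: none (0 points).
  x = 11: rhs = 14, matching y values: none (0 points).
  x = 12: rhs = 4, matching y values: 2, 17 (2 points).
  x = 13: rhs = 9, matching y values: 3, 16 (2 points).
  x = 14: rhs = 16, matching y values: 4, 15 (2 points).
  x = 15: rhs = 12, matching y values: none (0 points).
  x = 16: rhs = 3, matching y values: none (0 points).
  x = 17: rhs = 14, matching y values: none (0 points).
  x = 18: rhs = 13, matching y values: none (0 points).
Total affine count: 17.
Full point count |E(F_19)| = 17 + 1 = 18.
Hasse bound: |18 − (19+1)| = |-2| = 2 ≤ 2√19 ≈ 8.7178 ✓.


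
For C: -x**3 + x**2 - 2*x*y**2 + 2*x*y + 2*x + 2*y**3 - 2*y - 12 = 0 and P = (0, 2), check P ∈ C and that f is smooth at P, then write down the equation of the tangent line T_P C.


Tangent line at P: -2*x + 22*y - 44 = 0.

Step 1: f(0, 2) = 0, so P lies on C.
Step 2: partial derivatives
  f_x(x, y) = -3*x**2 + 2*x - 2*y**2 + 2*y + 2, f_y(x, y) = -4*x*y + 2*x + 6*y**2 - 2.
  f_x(P) = -2, f_y(P) = 22 (gradient nonzero, so P is smooth).
Step 3: tangent line at P: -2·(x − 0) + 22·(y − 2) = 0.
Expanding: -2*x + 22*y - 44 = 0.


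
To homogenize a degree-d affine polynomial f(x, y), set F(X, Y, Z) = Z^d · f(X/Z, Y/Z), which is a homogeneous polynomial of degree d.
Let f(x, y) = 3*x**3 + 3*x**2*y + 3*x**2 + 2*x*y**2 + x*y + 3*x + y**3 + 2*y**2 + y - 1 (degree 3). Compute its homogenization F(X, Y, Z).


F(X, Y, Z) = 3*X**3 + 3*X**2*Y + 3*X**2*Z + 2*X*Y**2 + X*Y*Z + 3*X*Z**2 + Y**3 + 2*Y**2*Z + Y*Z**2 - Z**3

deg(f) = 3.
Substitute x = X/Z, y = Y/Z into f, then multiply by Z^3.
  monomial 3·x^3·y^0 ↦ 3·X^3·Y^0·Z^0.
  monomial 3·x^2·y^1 ↦ 3·X^2·Y^1·Z^0.
  monomial 3·x^2·y^0 ↦ 3·X^2·Y^0·Z^1.
  monomial 2·x^1·y^2 ↦ 2·X^1·Y^2·Z^0.
  monomial 1·x^1·y^1 ↦ 1·X^1·Y^1·Z^1.
  monomial 3·x^1·y^0 ↦ 3·X^1·Y^0·Z^2.
  monomial 1·x^0·y^3 ↦ 1·X^0·Y^3·Z^0.
  monomial 2·x^0·y^2 ↦ 2·X^0·Y^2·Z^1.
  monomial 1·x^0·y^1 ↦ 1·X^0·Y^1·Z^2.
  monomial -1·x^0·y^0 ↦ -1·X^0·Y^0·Z^3.
Collecting: F(X, Y, Z) = 3*X**3 + 3*X**2*Y + 3*X**2*Z + 2*X*Y**2 + X*Y*Z + 3*X*Z**2 + Y**3 + 2*Y**2*Z + Y*Z**2 - Z**3.


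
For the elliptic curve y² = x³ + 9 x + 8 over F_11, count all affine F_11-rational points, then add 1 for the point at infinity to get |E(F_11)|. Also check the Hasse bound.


Affine points = {(2, 1), (2, 10), (4, 3), (4, 8), (6, 5), (6, 6), (8, 3), (8, 8), (9, 2), (9, 9), (10, 3), (10, 8)}; affine count = 12; |E(F_11)| = 13.

Discriminant check: Δ ∝ 4a³ + 27b² = 4·9³ + 27·8² = 4·729 + 27·64 ≡ 2 (mod 11). Nonzero ⇒ E is nonsingular.
For each x ∈ F_11, compute rhs = x³ + 9·x + 8 mod 11, then count y ∈ F_11 with y² ≡ rhs.
  x = 0: rhs = 8, matching y values: none (0 points).
  x = 1: rhs = 7, matching y values: none (0 points).
  x = 2: rhs = 1, matching y values: 1, 10 (2 points).
  x = 3: rhs = 7, matching y values: none (0 points).
  x = 4: rhs = 9, matching y values: 3, 8 (2 points).
  x = 5: rhs = 2, matching y values: none (0 points).
  x = 6: rhs = 3, matching y values: 5, 6 (2 points).
  x = 7: rhs = 7, matching y values: none (0 points).
  x = 8: rhs = 9, matching y values: 3, 8 (2 points).
  x = 9: rhs = 4, matching y values: 2, 9 (2 points).
  x = 10: rhs = 9, matching y values: 3, 8 (2 points).
Total affine count: 12.
Full point count |E(F_11)| = 12 + 1 = 13.
Hasse bound: |13 − (11+1)| = |1| = 1 ≤ 2√11 ≈ 6.6332 ✓.


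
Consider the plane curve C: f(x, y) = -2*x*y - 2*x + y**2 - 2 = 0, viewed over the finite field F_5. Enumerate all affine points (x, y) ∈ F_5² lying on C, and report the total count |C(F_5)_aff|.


Affine F_5-points: {(1, 1), (2, 2), (4, 0), (4, 3)}; count = 4.

For each of the 25 pairs (x, y) ∈ F_5², evaluate f(x, y) mod 5. Record the zeros.
  x = 0: [0↦3, 1↦4, 2↦2, 3↦2, 4↦4]  zeros at y ∈ ∅
  x = 1: [0↦1, 1↦0, 2↦1, 3↦4, 4↦4]  zeros at y ∈ {1}
  x = 2: [0↦4, 1↦1, 2↦0, 3↦1, 4↦4]  zeros at y ∈ {2}
  x = 3: [0↦2, 1↦2, 2↦4, 3↦3, 4↦4]  zeros at y ∈ ∅
  x = 4: [0↦0, 1↦3, 2↦3, 3↦0, 4↦4]  zeros at y ∈ {0, 3}
Collecting zeros: affine points = {(1, 1), (2, 2), (4, 0), (4, 3)}.
Total count |C(F_5)_aff| = 4.


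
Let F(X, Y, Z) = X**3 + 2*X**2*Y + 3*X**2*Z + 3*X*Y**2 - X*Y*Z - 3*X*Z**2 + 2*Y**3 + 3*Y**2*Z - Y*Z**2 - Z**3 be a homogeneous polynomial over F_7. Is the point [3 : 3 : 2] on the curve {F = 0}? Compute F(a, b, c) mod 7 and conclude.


F(3,3,2) ≡ 5 (mod 7); P is NOT on the curve.

Evaluate F(3, 3, 2) term-by-term (mod 7).
  X**3 ↦ 1·27·1·1 = 27
  2*X**2*Y ↦ 2·9·3·1 = 54
  3*X**2*Z ↦ 3·9·1·2 = 54
  3*X*Y**2 ↦ 3·3·9·1 = 81
  -X*Y*Z ↦ -1·3·3·2 = -18
  -3*X*Z**2 ↦ -3·3·1·4 = -36
  2*Y**3 ↦ 2·1·27·1 = 54
  3*Y**2*Z ↦ 3·1·9·2 = 54
  -Y*Z**2 ↦ -1·1·3·4 = -12
  -Z**3 ↦ -1·1·1·8 = -8
Sum: F(3, 3, 2) = (27) + (54) + (54) + (81) + (-18) + (-36) + (54) + (54) + (-12) + (-8) = 250.
Reducing mod 7: 250 ≡ 5 (mod 7).
Since F(a, b, c) ≡ 5 ≠ 0 (mod 7), P does NOT lie on the curve.


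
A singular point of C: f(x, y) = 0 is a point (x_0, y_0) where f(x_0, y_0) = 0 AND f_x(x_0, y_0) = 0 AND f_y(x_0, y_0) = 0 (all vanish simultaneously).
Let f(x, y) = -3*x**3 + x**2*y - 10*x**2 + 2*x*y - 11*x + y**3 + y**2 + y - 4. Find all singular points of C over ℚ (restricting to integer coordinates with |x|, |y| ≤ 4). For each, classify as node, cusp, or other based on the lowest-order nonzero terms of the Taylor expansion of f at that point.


Singular points: {(-1, 0)}; classification: node.

Compute partial derivatives:
  f_x = -9*x**2 + 2*x*y - 20*x + 2*y - 11.
  f_y = x**2 + 2*x + 3*y**2 + 2*y + 1.
Scan x_0 ∈ {−4, ..., 4}. For each x_0, f_y(x_0, y) is a polynomial in y; find its integer roots y ∈ {−4, ..., 4}, then test f_x and f at those candidates.
  x = -4: f_y(-4, y) = 3*y**2 + 2*y + 9; no integer root y with |y| ≤ 4.
  x = -3: f_y(-3, y) = 3*y**2 + 2*y + 4; no integer root y with |y| ≤ 4.
  x = -2: f_y(-2, y) = 3*y**2 + 2*y + 1; no integer root y with |y| ≤ 4.
  x = -1: f_y(-1, y) = 3*y**2 + 2*y; vanishes at y ∈ {0}. (-1, 0): f_x = 0, f = 0 — SINGULAR.
  x = 0: f_y(0, y) = 3*y**2 + 2*y + 1; no integer root y with |y| ≤ 4.
  x = 1: f_y(1, y) = 3*y**2 + 2*y + 4; no integer root y with |y| ≤ 4.
  x = 2: f_y(2, y) = 3*y**2 + 2*y + 9; no integer root y with |y| ≤ 4.
  x = 3: f_y(3, y) = 3*y**2 + 2*y + 16; no integer root y with |y| ≤ 4.
  x = 4: f_y(4, y) = 3*y**2 + 2*y + 25; no integer root y with |y| ≤ 4.
Only singular point on the grid: (-1, 0).
Classify: substitute x = -1 + u, y = 0 + v and expand: f = -3*u**3 + u**2*v - u**2 + v**3 + v**2.
No constant or linear terms (consistent with a singular point). Quadratic part: -u**2 + v**2. Cubic part: -3*u**3 + u**2*v + v**3.
The quadratic part v**2 - u**2 = (v − u)(v + u) splits into two distinct linear factors, so there are two distinct tangent lines y − 0 = ±(x − -1) — this is a node (ordinary double point).
Classification: node.


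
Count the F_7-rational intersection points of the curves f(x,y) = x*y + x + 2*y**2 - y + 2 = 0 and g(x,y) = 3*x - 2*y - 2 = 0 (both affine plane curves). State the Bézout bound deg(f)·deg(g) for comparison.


Common zeros: {(1, 4), (2, 2)}; count = 2; Bézout bound = 2.

deg(f) = 2, deg(g) = 1, so Bézout bound = 2.
Scan x ∈ F_7. For each x, list the y ∈ F_7 with f(x, y) ≡ 0 and those with g(x, y) ≡ 0 (mod 7); the common zeros in that column are the intersection.
  x = 0: f ≡ 0 at y ∈ ∅; g ≡ 0 at y ∈ {6}; common: ∅.
  x = 1: f ≡ 0 at y ∈ {3, 4}; g ≡ 0 at y ∈ {4}; common: {4}.
  x = 2: f ≡ 0 at y ∈ {1, 2}; g ≡ 0 at y ∈ {2}; common: {2}.
  x = 3: f ≡ 0 at y ∈ ∅; g ≡ 0 at y ∈ {0}; common: ∅.
  x = 4: f ≡ 0 at y ∈ ∅; g ≡ 0 at y ∈ {5}; common: ∅.
  x = 5: f ≡ 0 at y ∈ {0, 5}; g ≡ 0 at y ∈ {3}; common: ∅.
  x = 6: f ≡ 0 at y ∈ ∅; g ≡ 0 at y ∈ {1}; common: ∅.
Collecting: common zeros = {(1, 4), (2, 2)}, so the count is 2.
Comparison with the Bézout bound: 2 ≤ 2 = deg(f)·deg(g), as expected for curves with no common component (the bound is attained).


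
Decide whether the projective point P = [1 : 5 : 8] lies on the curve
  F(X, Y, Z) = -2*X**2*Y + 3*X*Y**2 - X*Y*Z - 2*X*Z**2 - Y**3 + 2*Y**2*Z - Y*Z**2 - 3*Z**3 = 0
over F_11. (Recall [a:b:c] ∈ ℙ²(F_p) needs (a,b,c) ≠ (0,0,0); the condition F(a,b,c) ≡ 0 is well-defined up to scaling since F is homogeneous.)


F(1,5,8) ≡ 10 (mod 11); P is NOT on the curve.

Evaluate F(1, 5, 8) term-by-term (mod 11).
  -2*X**2*Y ↦ -2·1·5·1 = -10
  3*X*Y**2 ↦ 3·1·25·1 = 75
  -X*Y*Z ↦ -1·1·5·8 = -40
  -2*X*Z**2 ↦ -2·1·1·64 = -128
  -Y**3 ↦ -1·1·125·1 = -125
  2*Y**2*Z ↦ 2·1·25·8 = 400
  -Y*Z**2 ↦ -1·1·5·64 = -320
  -3*Z**3 ↦ -3·1·1·512 = -1536
Sum: F(1, 5, 8) = (-10) + (75) + (-40) + (-128) + (-125) + (400) + (-320) + (-1536) = -1684.
Reducing mod 11: -1684 ≡ 10 (mod 11).
Since F(a, b, c) ≡ 10 ≠ 0 (mod 11), P does NOT lie on the curve.


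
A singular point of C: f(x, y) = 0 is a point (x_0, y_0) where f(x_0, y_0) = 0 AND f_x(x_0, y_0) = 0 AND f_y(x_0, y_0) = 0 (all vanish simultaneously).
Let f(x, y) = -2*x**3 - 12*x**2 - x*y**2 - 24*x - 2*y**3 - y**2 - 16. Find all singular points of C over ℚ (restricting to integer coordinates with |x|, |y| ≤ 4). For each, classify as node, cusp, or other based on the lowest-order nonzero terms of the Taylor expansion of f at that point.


Singular points: {(-2, 0)}; classification: cusp.

Compute partial derivatives:
  f_x = -6*x**2 - 24*x - y**2 - 24.
  f_y = -2*x*y - 6*y**2 - 2*y.
Scan x_0 ∈ {−4, ..., 4}. For each x_0, f_y(x_0, y) is a polynomial in y; find its integer roots y ∈ {−4, ..., 4}, then test f_x and f at those candidates.
  x = -4: f_y(-4, y) = -6*y**2 + 6*y; vanishes at y ∈ {0, 1}. (-4, 0): f_x = -24 ≠ 0; (-4, 1): f_x = -25 ≠ 0.
  x = -3: f_y(-3, y) = -6*y**2 + 4*y; vanishes at y ∈ {0}. (-3, 0): f_x = -6 ≠ 0.
  x = -2: f_y(-2, y) = -6*y**2 + 2*y; vanishes at y ∈ {0}. (-2, 0): f_x = 0, f = 0 — SINGULAR.
  x = -1: f_y(-1, y) = -6*y**2; vanishes at y ∈ {0}. (-1, 0): f_x = -6 ≠ 0.
  x = 0: f_y(0, y) = -6*y**2 - 2*y; vanishes at y ∈ {0}. (0, 0): f_x = -24 ≠ 0.
  x = 1: f_y(1, y) = -6*y**2 - 4*y; vanishes at y ∈ {0}. (1, 0): f_x = -54 ≠ 0.
  x = 2: f_y(2, y) = -6*y**2 - 6*y; vanishes at y ∈ {-1, 0}. (2, -1): f_x = -97 ≠ 0; (2, 0): f_x = -96 ≠ 0.
  x = 3: f_y(3, y) = -6*y**2 - 8*y; vanishes at y ∈ {0}. (3, 0): f_x = -150 ≠ 0.
  x = 4: f_y(4, y) = -6*y**2 - 10*y; vanishes at y ∈ {0}. (4, 0): f_x = -216 ≠ 0.
Only singular point on the grid: (-2, 0).
Classify: substitute x = -2 + u, y = 0 + v and expand: f = -2*u**3 - u*v**2 - 2*v**3 + v**2.
No constant or linear terms (consistent with a singular point). Quadratic part: v**2. Cubic part: -2*u**3 - u*v**2 - 2*v**3.
The quadratic part v**2 is a perfect square, so there is a single (double) tangent line v = 0, i.e. y = 0. Restricting the cubic part to that line (v = 0) leaves -2*u**3 ≠ 0, so f is not divisible by v and the branch is v² ≈ 2*u**3 to lowest order — this is a cusp.
Classification: cusp.
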